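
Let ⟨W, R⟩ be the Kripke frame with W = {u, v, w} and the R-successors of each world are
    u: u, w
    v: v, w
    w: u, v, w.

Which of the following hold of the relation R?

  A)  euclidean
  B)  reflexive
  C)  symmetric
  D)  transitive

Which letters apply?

B, C

(A) not euclidean: w R u and w R v but not u R v.
(B) reflexive: each world relates to itself.
(C) symmetric: every R-edge is matched by its reverse.
(D) not transitive: u R w and w R v but not u R v.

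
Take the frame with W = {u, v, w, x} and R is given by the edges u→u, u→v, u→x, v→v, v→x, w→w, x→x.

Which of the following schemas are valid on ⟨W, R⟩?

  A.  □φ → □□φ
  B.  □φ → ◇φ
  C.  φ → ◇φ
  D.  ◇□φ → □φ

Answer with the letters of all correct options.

A, B, C

R is reflexive: each world relates to itself.
R is transitive: R is closed under composition.
R is not euclidean: u R v and u R u but not v R u.
R is serial: every world has an R-successor.
(A) □φ → □□φ (axiom 4) characterises the transitive frames. R is transitive — valid.
(B) □φ → ◇φ is axiom D, which corresponds to seriality. R is serial — valid.
(C) φ → ◇φ is the dual of axiom T, which corresponds to reflexivity. R is reflexive — valid.
(D) the dual of axiom 5: valid iff R is euclidean. R is not euclidean — not valid.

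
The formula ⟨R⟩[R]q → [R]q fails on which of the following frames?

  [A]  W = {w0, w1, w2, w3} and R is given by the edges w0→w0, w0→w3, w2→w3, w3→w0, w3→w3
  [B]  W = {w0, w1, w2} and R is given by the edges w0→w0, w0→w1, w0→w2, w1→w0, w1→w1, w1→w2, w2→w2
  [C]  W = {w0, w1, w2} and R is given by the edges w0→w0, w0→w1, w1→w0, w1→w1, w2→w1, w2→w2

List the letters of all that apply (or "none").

B, C

The schema ⟨R⟩[R]q → [R]q is the dual of axiom 5; it is valid on a frame iff R is euclidean.
(A) R is euclidean (any two R-successors of the same world are R-related), so the schema is valid here.
(B) R is not euclidean (w0 R w2 and w0 R w0 but not w2 R w0), so the schema fails here.
(C) R is not euclidean (w2 R w1 and w2 R w2 but not w1 R w2), so the schema fails here.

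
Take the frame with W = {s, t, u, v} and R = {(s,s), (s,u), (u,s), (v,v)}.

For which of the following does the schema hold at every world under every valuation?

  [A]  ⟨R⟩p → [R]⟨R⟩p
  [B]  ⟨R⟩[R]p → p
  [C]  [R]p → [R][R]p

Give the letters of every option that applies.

B

R is symmetric: every R-edge is matched by its reverse.
R is not transitive: u R s and s R u but not u R u.
R is not euclidean: s R u and s R u but not u R u.
(A) ⟨R⟩p → [R]⟨R⟩p is axiom 5, which corresponds to the euclidean property. R is not euclidean — not valid.
(B) ⟨R⟩[R]p → p is the dual of axiom B; it is valid on a frame exactly when R is symmetric. R is symmetric, so valid.
(C) axiom 4: valid iff R is transitive. R is not transitive — not valid.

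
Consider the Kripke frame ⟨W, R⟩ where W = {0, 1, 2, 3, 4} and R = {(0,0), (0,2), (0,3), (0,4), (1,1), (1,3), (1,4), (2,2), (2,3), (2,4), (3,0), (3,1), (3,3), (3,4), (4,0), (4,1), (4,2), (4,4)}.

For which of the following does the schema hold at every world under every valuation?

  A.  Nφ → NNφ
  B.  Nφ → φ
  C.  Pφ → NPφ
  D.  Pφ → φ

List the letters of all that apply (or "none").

R is reflexive: each world relates to itself.
R is not transitive: 0 R 3 and 3 R 1 but not 0 R 1.
R is not euclidean: 0 R 2 and 0 R 0 but not 2 R 0.
R is not a subset of the identity: 0 R 2 with 0 ≠ 2.
(A) Nφ → NNφ (axiom 4) characterises the transitive frames. R is not transitive — not valid.
(B) Nφ → φ (axiom T) characterises the reflexive frames. R is reflexive — valid.
(C) axiom 5: valid iff R is euclidean. R is not euclidean — not valid.
(D) Pφ → φ is valid only on frames where every R-edge is a self-loop. Here R ⊄ identity — not valid.

B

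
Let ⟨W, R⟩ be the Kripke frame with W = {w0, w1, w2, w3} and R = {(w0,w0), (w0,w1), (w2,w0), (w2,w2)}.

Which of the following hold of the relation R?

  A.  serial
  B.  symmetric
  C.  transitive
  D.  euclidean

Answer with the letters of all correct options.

(A) not serial: w1 has no R-successor.
(B) not symmetric: w0 R w1 but not w1 R w0.
(C) not transitive: w2 R w0 and w0 R w1 but not w2 R w1.
(D) not euclidean: w0 R w1 and w0 R w0 but not w1 R w0.

none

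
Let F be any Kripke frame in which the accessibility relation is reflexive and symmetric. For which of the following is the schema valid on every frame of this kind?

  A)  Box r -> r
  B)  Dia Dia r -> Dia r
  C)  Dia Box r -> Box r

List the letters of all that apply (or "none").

Reflexive relations are serial.
(A) Box r -> r is axiom T, which corresponds to reflexivity. Every such R is reflexive — valid.
(B) Dia Dia r -> Dia r is the dual of axiom 4, which corresponds to transitivity. Such an R need not be transitive — not valid.
(C) Dia Box r -> Box r is the dual of axiom 5; it is valid on a frame exactly when R is euclidean. Such an R need not be euclidean, so not valid.

A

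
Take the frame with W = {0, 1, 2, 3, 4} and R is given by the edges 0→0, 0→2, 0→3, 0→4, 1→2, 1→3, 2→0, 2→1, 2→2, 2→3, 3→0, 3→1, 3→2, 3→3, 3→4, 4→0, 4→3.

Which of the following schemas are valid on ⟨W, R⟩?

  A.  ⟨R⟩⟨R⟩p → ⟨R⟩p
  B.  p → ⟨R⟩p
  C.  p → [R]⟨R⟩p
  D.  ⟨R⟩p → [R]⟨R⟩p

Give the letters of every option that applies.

C

R is not reflexive: not 1 R 1.
R is symmetric: every R-edge is matched by its reverse.
R is not transitive: 0 R 2 and 2 R 1 but not 0 R 1.
R is not euclidean: 0 R 2 and 0 R 4 but not 2 R 4.
(A) the dual of axiom 4: valid iff R is transitive. R is not transitive — not valid.
(B) p → ⟨R⟩p (the dual of axiom T) characterises the reflexive frames. R is not reflexive — not valid.
(C) p → [R]⟨R⟩p is axiom B; it is valid on a frame exactly when R is symmetric. R is symmetric, so valid.
(D) ⟨R⟩p → [R]⟨R⟩p (axiom 5) characterises the euclidean frames. R is not euclidean — not valid.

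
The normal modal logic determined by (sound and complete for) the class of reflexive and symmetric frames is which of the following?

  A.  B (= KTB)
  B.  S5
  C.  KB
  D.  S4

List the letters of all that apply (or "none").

A

(A) B (= KTB) is determined by exactly this class.
(B) S5 is determined by the class of reflexive, symmetric, and transitive frames.
(C) KB is determined by the class of symmetric frames.
(D) S4 is determined by the class of reflexive and transitive frames.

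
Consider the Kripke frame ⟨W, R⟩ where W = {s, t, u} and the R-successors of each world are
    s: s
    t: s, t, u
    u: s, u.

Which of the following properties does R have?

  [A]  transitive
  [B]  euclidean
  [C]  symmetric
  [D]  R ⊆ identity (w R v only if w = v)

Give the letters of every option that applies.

A

(A) transitive: R is closed under composition.
(B) not euclidean: t R s and t R t but not s R t.
(C) not symmetric: t R s but not s R t.
(D) not ⊆ identity: t R s with t ≠ s.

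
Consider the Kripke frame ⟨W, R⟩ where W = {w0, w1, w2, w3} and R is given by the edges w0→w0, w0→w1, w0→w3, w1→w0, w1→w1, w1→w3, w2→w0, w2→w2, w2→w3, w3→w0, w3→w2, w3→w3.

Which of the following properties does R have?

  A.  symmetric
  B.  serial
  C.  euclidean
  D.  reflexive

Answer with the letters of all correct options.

(A) not symmetric: w1 R w3 but not w3 R w1.
(B) serial: every world has an R-successor.
(C) not euclidean: w0 R w3 and w0 R w1 but not w3 R w1.
(D) reflexive: each world relates to itself.

B, D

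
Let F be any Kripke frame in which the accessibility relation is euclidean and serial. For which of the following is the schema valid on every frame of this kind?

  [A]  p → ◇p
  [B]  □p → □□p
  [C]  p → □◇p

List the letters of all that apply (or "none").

none

(A) p → ◇p (the dual of axiom T) characterises the reflexive frames. Such an R need not be reflexive — not valid.
(B) □p → □□p is axiom 4; it is valid on a frame exactly when R is transitive. Such an R need not be transitive, so not valid.
(C) p → □◇p is axiom B, which corresponds to symmetry. Such an R need not be symmetric — not valid.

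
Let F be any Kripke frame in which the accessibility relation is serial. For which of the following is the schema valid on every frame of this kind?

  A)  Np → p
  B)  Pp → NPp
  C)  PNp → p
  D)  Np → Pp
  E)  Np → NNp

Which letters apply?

(A) Np → p is axiom T, which corresponds to reflexivity. Such an R need not be reflexive — not valid.
(B) Pp → NPp (axiom 5) characterises the euclidean frames. Such an R need not be euclidean — not valid.
(C) the dual of axiom B: valid iff R is symmetric. Such an R need not be symmetric — not valid.
(D) Np → Pp is axiom D; it is valid on a frame exactly when R is serial. Every such R is serial, so valid.
(E) axiom 4: valid iff R is transitive. Such an R need not be transitive — not valid.

D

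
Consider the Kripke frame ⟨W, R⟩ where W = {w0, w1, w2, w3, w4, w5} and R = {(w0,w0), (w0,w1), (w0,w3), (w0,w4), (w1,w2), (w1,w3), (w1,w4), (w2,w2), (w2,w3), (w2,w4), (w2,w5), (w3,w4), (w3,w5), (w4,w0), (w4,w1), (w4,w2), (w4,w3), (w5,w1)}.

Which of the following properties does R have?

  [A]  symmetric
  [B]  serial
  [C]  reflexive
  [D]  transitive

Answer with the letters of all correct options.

B

(A) not symmetric: w0 R w1 but not w1 R w0.
(B) serial: every world has an R-successor.
(C) not reflexive: not w1 R w1.
(D) not transitive: w0 R w1 and w1 R w2 but not w0 R w2.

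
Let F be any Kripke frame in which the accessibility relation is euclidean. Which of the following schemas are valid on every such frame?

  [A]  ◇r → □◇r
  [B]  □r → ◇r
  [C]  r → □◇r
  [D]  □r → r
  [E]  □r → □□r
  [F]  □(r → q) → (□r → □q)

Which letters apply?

A, F

(A) ◇r → □◇r is axiom 5; it is valid on a frame exactly when R is euclidean. Every such R is euclidean, so valid.
(B) axiom D: valid iff R is serial. Such an R need not be serial — not valid.
(C) r → □◇r is axiom B, which corresponds to symmetry. Such an R need not be symmetric — not valid.
(D) □r → r is axiom T, which corresponds to reflexivity. Such an R need not be reflexive — not valid.
(E) □r → □□r (axiom 4) characterises the transitive frames. Such an R need not be transitive — not valid.
(F) □(r → q) → (□r → □q) is axiom K, valid on every Kripke frame — valid.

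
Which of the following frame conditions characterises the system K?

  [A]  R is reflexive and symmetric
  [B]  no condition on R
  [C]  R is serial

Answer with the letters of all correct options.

(A) this class determines B (= KTB), not K.
(B) K is sound and complete for exactly this class.
(C) this class determines D, not K.

B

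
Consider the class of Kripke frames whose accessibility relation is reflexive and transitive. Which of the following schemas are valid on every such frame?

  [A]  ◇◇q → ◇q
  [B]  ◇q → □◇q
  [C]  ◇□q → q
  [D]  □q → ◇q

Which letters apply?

A, D

Reflexive relations are serial.
(A) ◇◇q → ◇q (the dual of axiom 4) characterises the transitive frames. Every such R is transitive — valid.
(B) ◇q → □◇q is axiom 5, which corresponds to the euclidean property. Such an R need not be euclidean — not valid.
(C) ◇□q → q is the dual of axiom B, which corresponds to symmetry. Such an R need not be symmetric — not valid.
(D) □q → ◇q is axiom D, which corresponds to seriality. Every such R is serial — valid.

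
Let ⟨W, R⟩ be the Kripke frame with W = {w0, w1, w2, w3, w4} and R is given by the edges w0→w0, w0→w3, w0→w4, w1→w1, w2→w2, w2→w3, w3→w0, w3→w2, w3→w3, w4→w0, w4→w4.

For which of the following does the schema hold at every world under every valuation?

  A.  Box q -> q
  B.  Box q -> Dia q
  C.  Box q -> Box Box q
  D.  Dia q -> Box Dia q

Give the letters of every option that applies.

A, B

R is reflexive: each world relates to itself.
R is not transitive: w0 R w3 and w3 R w2 but not w0 R w2.
R is not euclidean: w0 R w3 and w0 R w4 but not w3 R w4.
R is serial: every world has an R-successor.
(A) Box q -> q is axiom T, which corresponds to reflexivity. R is reflexive — valid.
(B) Box q -> Dia q (axiom D) characterises the serial frames. R is serial — valid.
(C) axiom 4: valid iff R is transitive. R is not transitive — not valid.
(D) Dia q -> Box Dia q is axiom 5, which corresponds to the euclidean property. R is not euclidean — not valid.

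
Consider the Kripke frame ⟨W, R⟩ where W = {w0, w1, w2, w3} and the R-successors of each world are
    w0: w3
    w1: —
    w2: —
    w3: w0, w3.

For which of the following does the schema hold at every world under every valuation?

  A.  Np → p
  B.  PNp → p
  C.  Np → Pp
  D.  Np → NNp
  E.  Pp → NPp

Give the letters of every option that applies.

R is not reflexive: not w0 R w0.
R is symmetric: every R-edge is matched by its reverse.
R is not transitive: w0 R w3 and w3 R w0 but not w0 R w0.
R is not euclidean: w3 R w0 and w3 R w0 but not w0 R w0.
R is not serial: w1 has no R-successor.
(A) Np → p is axiom T; it is valid on a frame exactly when R is reflexive. R is not reflexive, so not valid.
(B) the dual of axiom B: valid iff R is symmetric. R is symmetric — valid.
(C) Np → Pp is axiom D; it is valid on a frame exactly when R is serial. R is not serial, so not valid.
(D) Np → NNp is axiom 4, which corresponds to transitivity. R is not transitive — not valid.
(E) Pp → NPp is axiom 5; it is valid on a frame exactly when R is euclidean. R is not euclidean, so not valid.

B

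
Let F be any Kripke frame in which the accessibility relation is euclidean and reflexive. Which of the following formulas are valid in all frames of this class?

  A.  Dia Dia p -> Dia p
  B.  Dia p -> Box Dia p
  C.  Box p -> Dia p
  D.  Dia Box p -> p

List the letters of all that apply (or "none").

A reflexive euclidean relation is also symmetric (from wRw and wRv the euclidean condition gives vRw) and hence transitive; it is an equivalence relation.
(A) Dia Dia p -> Dia p is the dual of axiom 4; it is valid on a frame exactly when R is transitive. Every such R is transitive, so valid.
(B) axiom 5: valid iff R is euclidean. Every such R is euclidean — valid.
(C) axiom D: valid iff R is serial. Every such R is serial — valid.
(D) the dual of axiom B: valid iff R is symmetric. Every such R is symmetric — valid.

A, B, C, D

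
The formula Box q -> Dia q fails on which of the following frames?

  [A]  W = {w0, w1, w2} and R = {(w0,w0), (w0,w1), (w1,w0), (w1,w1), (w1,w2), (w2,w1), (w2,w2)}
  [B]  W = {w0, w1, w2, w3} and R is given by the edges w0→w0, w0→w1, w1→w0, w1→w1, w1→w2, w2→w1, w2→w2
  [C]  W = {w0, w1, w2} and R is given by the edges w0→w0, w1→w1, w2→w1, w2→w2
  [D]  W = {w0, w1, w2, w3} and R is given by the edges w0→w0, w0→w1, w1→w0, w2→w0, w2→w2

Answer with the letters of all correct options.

B, D

The schema Box q -> Dia q is axiom D; it is valid on a frame iff R is serial.
(A) R is serial (every world has an R-successor), so the schema is valid here.
(B) R is not serial (w3 has no R-successor), so the schema fails here.
(C) R is serial (every world has an R-successor), so the schema is valid here.
(D) R is not serial (w3 has no R-successor), so the schema fails here.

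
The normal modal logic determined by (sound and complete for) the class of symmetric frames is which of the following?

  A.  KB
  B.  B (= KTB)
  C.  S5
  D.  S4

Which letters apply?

A

(A) KB is determined by exactly this class.
(B) B (= KTB) is determined by the class of reflexive and symmetric frames.
(C) S5 is determined by the class of reflexive, symmetric, and transitive frames.
(D) S4 is determined by the class of reflexive and transitive frames.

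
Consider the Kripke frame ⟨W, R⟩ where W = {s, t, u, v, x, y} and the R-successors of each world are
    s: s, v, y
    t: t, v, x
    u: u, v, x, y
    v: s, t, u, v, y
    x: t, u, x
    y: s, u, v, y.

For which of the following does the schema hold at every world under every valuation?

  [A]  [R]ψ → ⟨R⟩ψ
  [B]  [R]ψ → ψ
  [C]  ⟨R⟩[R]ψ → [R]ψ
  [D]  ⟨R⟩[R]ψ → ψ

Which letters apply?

R is reflexive: each world relates to itself.
R is symmetric: every R-edge is matched by its reverse.
R is not euclidean: t R v and t R x but not v R x.
R is serial: every world has an R-successor.
(A) [R]ψ → ⟨R⟩ψ (axiom D) characterises the serial frames. R is serial — valid.
(B) [R]ψ → ψ (axiom T) characterises the reflexive frames. R is reflexive — valid.
(C) ⟨R⟩[R]ψ → [R]ψ is the dual of axiom 5, which corresponds to the euclidean property. R is not euclidean — not valid.
(D) ⟨R⟩[R]ψ → ψ is the dual of axiom B; it is valid on a frame exactly when R is symmetric. R is symmetric, so valid.

A, B, D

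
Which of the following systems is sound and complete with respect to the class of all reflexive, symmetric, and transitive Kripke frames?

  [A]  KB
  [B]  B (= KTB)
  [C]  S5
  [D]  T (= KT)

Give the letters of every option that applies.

(A) KB is determined by the class of symmetric frames.
(B) B (= KTB) is determined by the class of reflexive and symmetric frames.
(C) S5 is determined by exactly this class.
(D) T (= KT) is determined by the class of reflexive frames.

C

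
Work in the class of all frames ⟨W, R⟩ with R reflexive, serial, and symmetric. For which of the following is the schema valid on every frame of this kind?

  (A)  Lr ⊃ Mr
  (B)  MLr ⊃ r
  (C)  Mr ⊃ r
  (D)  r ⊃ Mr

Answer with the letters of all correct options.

A, B, D

(A) Lr ⊃ Mr is axiom D, which corresponds to seriality. Every such R is serial — valid.
(B) MLr ⊃ r (the dual of axiom B) characterises the symmetric frames. Every such R is symmetric — valid.
(C) Mr ⊃ r is valid only on frames where every R-edge is a self-loop. Such an R need not be a subset of the identity — not valid.
(D) r ⊃ Mr is the dual of axiom T; it is valid on a frame exactly when R is reflexive. Every such R is reflexive, so valid.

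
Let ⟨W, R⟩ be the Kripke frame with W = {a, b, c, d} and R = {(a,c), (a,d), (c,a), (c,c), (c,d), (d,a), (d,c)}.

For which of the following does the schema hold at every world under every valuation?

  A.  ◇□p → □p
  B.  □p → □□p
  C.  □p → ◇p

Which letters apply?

R is not transitive: a R c and c R a but not a R a.
R is not euclidean: a R d and a R d but not d R d.
R is not serial: b has no R-successor.
(A) ◇□p → □p is the dual of axiom 5, which corresponds to the euclidean property. R is not euclidean — not valid.
(B) □p → □□p is axiom 4, which corresponds to transitivity. R is not transitive — not valid.
(C) axiom D: valid iff R is serial. R is not serial — not valid.

none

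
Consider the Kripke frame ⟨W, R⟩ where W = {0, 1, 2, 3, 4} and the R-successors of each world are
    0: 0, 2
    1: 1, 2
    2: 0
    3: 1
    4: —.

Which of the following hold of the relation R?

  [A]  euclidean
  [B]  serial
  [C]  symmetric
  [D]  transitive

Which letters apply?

none

(A) not euclidean: 1 R 2 and 1 R 1 but not 2 R 1.
(B) not serial: 4 has no R-successor.
(C) not symmetric: 1 R 2 but not 2 R 1.
(D) not transitive: 1 R 2 and 2 R 0 but not 1 R 0.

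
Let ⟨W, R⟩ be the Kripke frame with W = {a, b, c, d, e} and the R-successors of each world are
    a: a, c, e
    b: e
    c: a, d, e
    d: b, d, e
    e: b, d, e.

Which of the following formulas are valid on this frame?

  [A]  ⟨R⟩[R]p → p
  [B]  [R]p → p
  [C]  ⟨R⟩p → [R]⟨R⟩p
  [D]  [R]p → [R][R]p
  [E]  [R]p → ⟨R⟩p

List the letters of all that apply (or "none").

R is not reflexive: not b R b.
R is not symmetric: a R e but not e R a.
R is not transitive: a R c and c R d but not a R d.
R is not euclidean: a R e and a R a but not e R a.
R is serial: every world has an R-successor.
(A) ⟨R⟩[R]p → p is the dual of axiom B; it is valid on a frame exactly when R is symmetric. R is not symmetric, so not valid.
(B) [R]p → p (axiom T) characterises the reflexive frames. R is not reflexive — not valid.
(C) ⟨R⟩p → [R]⟨R⟩p is axiom 5; it is valid on a frame exactly when R is euclidean. R is not euclidean, so not valid.
(D) [R]p → [R][R]p is axiom 4, which corresponds to transitivity. R is not transitive — not valid.
(E) [R]p → ⟨R⟩p (axiom D) characterises the serial frames. R is serial — valid.

E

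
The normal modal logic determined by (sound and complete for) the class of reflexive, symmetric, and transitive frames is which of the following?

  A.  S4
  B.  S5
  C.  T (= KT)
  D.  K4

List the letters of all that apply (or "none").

(A) S4 is determined by the class of reflexive and transitive frames.
(B) S5 is determined by exactly this class.
(C) T (= KT) is determined by the class of reflexive frames.
(D) K4 is determined by the class of transitive frames.

B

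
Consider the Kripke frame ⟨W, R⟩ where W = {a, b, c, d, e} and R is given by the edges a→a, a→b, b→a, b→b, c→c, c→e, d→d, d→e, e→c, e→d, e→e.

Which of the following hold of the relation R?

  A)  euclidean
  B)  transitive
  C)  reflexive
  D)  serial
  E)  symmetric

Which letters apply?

C, D, E

(A) not euclidean: e R c and e R d but not c R d.
(B) not transitive: c R e and e R d but not c R d.
(C) reflexive: each world relates to itself.
(D) serial: every world has an R-successor.
(E) symmetric: every R-edge is matched by its reverse.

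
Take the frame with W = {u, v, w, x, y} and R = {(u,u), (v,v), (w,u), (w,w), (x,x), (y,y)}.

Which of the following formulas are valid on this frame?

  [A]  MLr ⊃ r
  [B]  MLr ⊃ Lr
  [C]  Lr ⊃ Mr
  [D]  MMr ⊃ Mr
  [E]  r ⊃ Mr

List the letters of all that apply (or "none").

C, D, E

R is reflexive: each world relates to itself.
R is not symmetric: w R u but not u R w.
R is transitive: R is closed under composition.
R is not euclidean: w R u and w R w but not u R w.
R is serial: every world has an R-successor.
(A) the dual of axiom B: valid iff R is symmetric. R is not symmetric — not valid.
(B) MLr ⊃ Lr is the dual of axiom 5; it is valid on a frame exactly when R is euclidean. R is not euclidean, so not valid.
(C) Lr ⊃ Mr is axiom D; it is valid on a frame exactly when R is serial. R is serial, so valid.
(D) the dual of axiom 4: valid iff R is transitive. R is transitive — valid.
(E) r ⊃ Mr (the dual of axiom T) characterises the reflexive frames. R is reflexive — valid.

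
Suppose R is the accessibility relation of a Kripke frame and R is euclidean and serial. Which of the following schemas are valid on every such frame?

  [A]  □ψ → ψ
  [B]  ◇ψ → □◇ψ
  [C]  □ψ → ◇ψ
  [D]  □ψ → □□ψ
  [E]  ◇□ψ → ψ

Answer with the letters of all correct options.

(A) □ψ → ψ is axiom T; it is valid on a frame exactly when R is reflexive. Such an R need not be reflexive, so not valid.
(B) ◇ψ → □◇ψ (axiom 5) characterises the euclidean frames. Every such R is euclidean — valid.
(C) □ψ → ◇ψ (axiom D) characterises the serial frames. Every such R is serial — valid.
(D) □ψ → □□ψ is axiom 4; it is valid on a frame exactly when R is transitive. Such an R need not be transitive, so not valid.
(E) ◇□ψ → ψ (the dual of axiom B) characterises the symmetric frames. Such an R need not be symmetric — not valid.

B, C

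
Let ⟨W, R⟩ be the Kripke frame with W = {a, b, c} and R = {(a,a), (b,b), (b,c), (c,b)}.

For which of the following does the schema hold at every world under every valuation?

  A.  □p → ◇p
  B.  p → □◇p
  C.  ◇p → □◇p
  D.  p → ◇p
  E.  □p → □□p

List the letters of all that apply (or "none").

A, B

R is not reflexive: not c R c.
R is symmetric: every R-edge is matched by its reverse.
R is not transitive: c R b and b R c but not c R c.
R is not euclidean: b R c and b R c but not c R c.
R is serial: every world has an R-successor.
(A) □p → ◇p is axiom D, which corresponds to seriality. R is serial — valid.
(B) p → □◇p is axiom B, which corresponds to symmetry. R is symmetric — valid.
(C) ◇p → □◇p is axiom 5; it is valid on a frame exactly when R is euclidean. R is not euclidean, so not valid.
(D) the dual of axiom T: valid iff R is reflexive. R is not reflexive — not valid.
(E) axiom 4: valid iff R is transitive. R is not transitive — not valid.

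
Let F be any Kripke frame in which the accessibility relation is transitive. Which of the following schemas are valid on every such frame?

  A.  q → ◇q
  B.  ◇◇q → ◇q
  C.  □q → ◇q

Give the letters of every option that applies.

(A) q → ◇q is the dual of axiom T; it is valid on a frame exactly when R is reflexive. Such an R need not be reflexive, so not valid.
(B) ◇◇q → ◇q is the dual of axiom 4; it is valid on a frame exactly when R is transitive. Every such R is transitive, so valid.
(C) axiom D: valid iff R is serial. Such an R need not be serial — not valid.

B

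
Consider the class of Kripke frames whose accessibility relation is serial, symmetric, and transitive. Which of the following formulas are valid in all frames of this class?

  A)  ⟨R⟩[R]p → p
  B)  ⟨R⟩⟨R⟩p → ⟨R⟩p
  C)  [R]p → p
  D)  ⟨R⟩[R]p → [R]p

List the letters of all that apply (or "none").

A serial symmetric transitive relation is reflexive (take any v with uRv; symmetry gives vRu and transitivity gives uRu), hence an equivalence relation.
(A) ⟨R⟩[R]p → p is the dual of axiom B, which corresponds to symmetry. Every such R is symmetric — valid.
(B) ⟨R⟩⟨R⟩p → ⟨R⟩p is the dual of axiom 4, which corresponds to transitivity. Every such R is transitive — valid.
(C) axiom T: valid iff R is reflexive. Every such R is reflexive — valid.
(D) the dual of axiom 5: valid iff R is euclidean. Every such R is euclidean — valid.

A, B, C, D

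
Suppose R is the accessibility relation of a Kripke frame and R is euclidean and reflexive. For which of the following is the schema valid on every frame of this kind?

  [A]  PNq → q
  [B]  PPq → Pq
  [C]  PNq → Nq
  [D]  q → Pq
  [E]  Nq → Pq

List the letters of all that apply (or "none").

A reflexive euclidean relation is also symmetric (from wRw and wRv the euclidean condition gives vRw) and hence transitive; it is an equivalence relation.
(A) PNq → q is the dual of axiom B; it is valid on a frame exactly when R is symmetric. Every such R is symmetric, so valid.
(B) PPq → Pq (the dual of axiom 4) characterises the transitive frames. Every such R is transitive — valid.
(C) PNq → Nq is the dual of axiom 5, which corresponds to the euclidean property. Every such R is euclidean — valid.
(D) q → Pq is the dual of axiom T, which corresponds to reflexivity. Every such R is reflexive — valid.
(E) axiom D: valid iff R is serial. Every such R is serial — valid.

A, B, C, D, E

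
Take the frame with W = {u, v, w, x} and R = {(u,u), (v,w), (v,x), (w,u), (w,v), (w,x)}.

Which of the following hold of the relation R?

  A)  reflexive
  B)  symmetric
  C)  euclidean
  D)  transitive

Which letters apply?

(A) not reflexive: not v R v.
(B) not symmetric: v R x but not x R v.
(C) not euclidean: v R x and v R w but not x R w.
(D) not transitive: v R w and w R u but not v R u.

none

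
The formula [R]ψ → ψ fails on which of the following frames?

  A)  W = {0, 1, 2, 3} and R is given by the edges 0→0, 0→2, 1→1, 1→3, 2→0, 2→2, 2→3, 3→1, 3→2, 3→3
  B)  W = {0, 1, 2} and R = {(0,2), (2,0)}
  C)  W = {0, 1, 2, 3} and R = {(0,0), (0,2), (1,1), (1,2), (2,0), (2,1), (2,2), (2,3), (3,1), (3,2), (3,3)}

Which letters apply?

The schema [R]ψ → ψ is axiom T; it is valid on a frame iff R is reflexive.
(A) R is reflexive (each world relates to itself), so the schema is valid here.
(B) R is not reflexive (not 0 R 0), so the schema fails here.
(C) R is reflexive (each world relates to itself), so the schema is valid here.

B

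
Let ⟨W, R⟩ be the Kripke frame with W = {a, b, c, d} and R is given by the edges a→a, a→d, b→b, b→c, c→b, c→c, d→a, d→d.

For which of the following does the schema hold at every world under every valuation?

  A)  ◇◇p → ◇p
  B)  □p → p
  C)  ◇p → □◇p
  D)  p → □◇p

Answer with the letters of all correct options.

A, B, C, D

R is reflexive: each world relates to itself.
R is symmetric: every R-edge is matched by its reverse.
R is transitive: R is closed under composition.
R is euclidean: any two R-successors of the same world are R-related.
(A) ◇◇p → ◇p is the dual of axiom 4; it is valid on a frame exactly when R is transitive. R is transitive, so valid.
(B) □p → p is axiom T, which corresponds to reflexivity. R is reflexive — valid.
(C) axiom 5: valid iff R is euclidean. R is euclidean — valid.
(D) p → □◇p (axiom B) characterises the symmetric frames. R is symmetric — valid.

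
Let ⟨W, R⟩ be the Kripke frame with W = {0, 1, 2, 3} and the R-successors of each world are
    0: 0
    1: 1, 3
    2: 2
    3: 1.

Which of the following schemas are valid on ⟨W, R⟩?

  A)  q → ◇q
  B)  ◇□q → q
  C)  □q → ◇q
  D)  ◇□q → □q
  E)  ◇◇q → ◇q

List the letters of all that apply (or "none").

R is not reflexive: not 3 R 3.
R is symmetric: every R-edge is matched by its reverse.
R is not transitive: 3 R 1 and 1 R 3 but not 3 R 3.
R is not euclidean: 1 R 3 and 1 R 3 but not 3 R 3.
R is serial: every world has an R-successor.
(A) q → ◇q is the dual of axiom T, which corresponds to reflexivity. R is not reflexive — not valid.
(B) ◇□q → q (the dual of axiom B) characterises the symmetric frames. R is symmetric — valid.
(C) □q → ◇q (axiom D) characterises the serial frames. R is serial — valid.
(D) ◇□q → □q (the dual of axiom 5) characterises the euclidean frames. R is not euclidean — not valid.
(E) the dual of axiom 4: valid iff R is transitive. R is not transitive — not valid.

B, C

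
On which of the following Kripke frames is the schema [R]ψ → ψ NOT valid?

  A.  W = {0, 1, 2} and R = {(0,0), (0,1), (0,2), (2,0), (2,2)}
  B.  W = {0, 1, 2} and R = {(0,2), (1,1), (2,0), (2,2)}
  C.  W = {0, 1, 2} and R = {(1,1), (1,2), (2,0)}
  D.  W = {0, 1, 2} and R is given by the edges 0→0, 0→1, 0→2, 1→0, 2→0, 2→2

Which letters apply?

The schema [R]ψ → ψ is axiom T; it is valid on a frame iff R is reflexive.
(A) R is not reflexive (not 1 R 1), so the schema fails here.
(B) R is not reflexive (not 0 R 0), so the schema fails here.
(C) R is not reflexive (not 0 R 0), so the schema fails here.
(D) R is not reflexive (not 1 R 1), so the schema fails here.

A, B, C, D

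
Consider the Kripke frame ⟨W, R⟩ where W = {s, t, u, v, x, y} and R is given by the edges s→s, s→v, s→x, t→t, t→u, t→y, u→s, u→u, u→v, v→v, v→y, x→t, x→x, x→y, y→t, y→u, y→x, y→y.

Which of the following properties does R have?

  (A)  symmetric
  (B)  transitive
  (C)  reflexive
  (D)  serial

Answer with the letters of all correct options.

C, D

(A) not symmetric: s R v but not v R s.
(B) not transitive: s R v and v R y but not s R y.
(C) reflexive: each world relates to itself.
(D) serial: every world has an R-successor.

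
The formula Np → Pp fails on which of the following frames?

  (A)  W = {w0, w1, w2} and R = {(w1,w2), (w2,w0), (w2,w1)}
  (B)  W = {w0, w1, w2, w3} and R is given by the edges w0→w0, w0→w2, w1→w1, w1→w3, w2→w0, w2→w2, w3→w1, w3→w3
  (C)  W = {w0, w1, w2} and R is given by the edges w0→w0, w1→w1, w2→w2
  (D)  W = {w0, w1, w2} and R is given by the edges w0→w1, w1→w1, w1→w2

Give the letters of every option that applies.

The schema Np → Pp is axiom D; it is valid on a frame iff R is serial.
(A) R is not serial (w0 has no R-successor), so the schema fails here.
(B) R is serial (every world has an R-successor), so the schema is valid here.
(C) R is serial (every world has an R-successor), so the schema is valid here.
(D) R is not serial (w2 has no R-successor), so the schema fails here.

A, D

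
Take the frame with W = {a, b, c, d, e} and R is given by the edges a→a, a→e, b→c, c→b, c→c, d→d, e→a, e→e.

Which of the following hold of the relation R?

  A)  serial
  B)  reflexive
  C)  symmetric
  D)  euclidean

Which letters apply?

A, C

(A) serial: every world has an R-successor.
(B) not reflexive: not b R b.
(C) symmetric: every R-edge is matched by its reverse.
(D) not euclidean: c R b and c R b but not b R b.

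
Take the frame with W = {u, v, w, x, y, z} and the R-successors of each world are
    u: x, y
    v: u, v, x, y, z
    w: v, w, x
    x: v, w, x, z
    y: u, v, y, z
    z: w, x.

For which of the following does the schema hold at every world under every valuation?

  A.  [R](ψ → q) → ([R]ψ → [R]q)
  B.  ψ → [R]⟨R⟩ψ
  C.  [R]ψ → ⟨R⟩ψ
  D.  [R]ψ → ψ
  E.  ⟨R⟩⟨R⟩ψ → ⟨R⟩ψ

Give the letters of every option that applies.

A, C

R is not reflexive: not u R u.
R is not symmetric: u R x but not x R u.
R is not transitive: u R x and x R v but not u R v.
R is serial: every world has an R-successor.
(A) this is just K, valid on every normal frame.
(B) ψ → [R]⟨R⟩ψ (axiom B) characterises the symmetric frames. R is not symmetric — not valid.
(C) axiom D: valid iff R is serial. R is serial — valid.
(D) [R]ψ → ψ is axiom T, which corresponds to reflexivity. R is not reflexive — not valid.
(E) the dual of axiom 4: valid iff R is transitive. R is not transitive — not valid.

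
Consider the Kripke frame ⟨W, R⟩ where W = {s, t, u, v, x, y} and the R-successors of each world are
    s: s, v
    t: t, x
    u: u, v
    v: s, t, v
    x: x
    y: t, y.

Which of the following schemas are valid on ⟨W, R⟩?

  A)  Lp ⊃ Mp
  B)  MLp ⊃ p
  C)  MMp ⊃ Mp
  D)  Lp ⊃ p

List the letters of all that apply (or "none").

A, D

R is reflexive: each world relates to itself.
R is not symmetric: t R x but not x R t.
R is not transitive: s R v and v R t but not s R t.
R is serial: every world has an R-successor.
(A) axiom D: valid iff R is serial. R is serial — valid.
(B) MLp ⊃ p is the dual of axiom B; it is valid on a frame exactly when R is symmetric. R is not symmetric, so not valid.
(C) MMp ⊃ Mp is the dual of axiom 4; it is valid on a frame exactly when R is transitive. R is not transitive, so not valid.
(D) Lp ⊃ p is axiom T; it is valid on a frame exactly when R is reflexive. R is reflexive, so valid.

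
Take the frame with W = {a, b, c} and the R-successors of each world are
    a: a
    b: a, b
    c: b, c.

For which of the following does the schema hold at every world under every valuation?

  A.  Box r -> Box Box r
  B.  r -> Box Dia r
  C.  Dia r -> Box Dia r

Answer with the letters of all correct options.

R is not symmetric: b R a but not a R b.
R is not transitive: c R b and b R a but not c R a.
R is not euclidean: b R a and b R b but not a R b.
(A) Box r -> Box Box r is axiom 4, which corresponds to transitivity. R is not transitive — not valid.
(B) r -> Box Dia r (axiom B) characterises the symmetric frames. R is not symmetric — not valid.
(C) Dia r -> Box Dia r is axiom 5, which corresponds to the euclidean property. R is not euclidean — not valid.

none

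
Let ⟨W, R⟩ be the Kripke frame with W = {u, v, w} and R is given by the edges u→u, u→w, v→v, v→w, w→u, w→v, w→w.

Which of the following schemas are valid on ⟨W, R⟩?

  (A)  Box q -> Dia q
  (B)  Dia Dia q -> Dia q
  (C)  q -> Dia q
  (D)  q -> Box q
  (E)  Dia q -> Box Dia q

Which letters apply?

A, C

R is reflexive: each world relates to itself.
R is not transitive: u R w and w R v but not u R v.
R is not euclidean: w R u and w R v but not u R v.
R is serial: every world has an R-successor.
R is not a subset of the identity: u R w with u ≠ w.
(A) Box q -> Dia q is axiom D; it is valid on a frame exactly when R is serial. R is serial, so valid.
(B) the dual of axiom 4: valid iff R is transitive. R is not transitive — not valid.
(C) the dual of axiom T: valid iff R is reflexive. R is reflexive — valid.
(D) q -> Box q (equivalent to ◇p→p) corresponds to R being a subset of the identity. Here R ⊄ identity, so not valid.
(E) Dia q -> Box Dia q (axiom 5) characterises the euclidean frames. R is not euclidean — not valid.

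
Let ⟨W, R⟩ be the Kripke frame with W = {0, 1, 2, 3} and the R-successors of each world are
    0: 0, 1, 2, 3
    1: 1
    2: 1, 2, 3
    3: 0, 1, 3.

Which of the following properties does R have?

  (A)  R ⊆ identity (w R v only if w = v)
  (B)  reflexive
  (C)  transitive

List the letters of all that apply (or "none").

B

(A) not ⊆ identity: 0 R 1 with 0 ≠ 1.
(B) reflexive: each world relates to itself.
(C) not transitive: 2 R 3 and 3 R 0 but not 2 R 0.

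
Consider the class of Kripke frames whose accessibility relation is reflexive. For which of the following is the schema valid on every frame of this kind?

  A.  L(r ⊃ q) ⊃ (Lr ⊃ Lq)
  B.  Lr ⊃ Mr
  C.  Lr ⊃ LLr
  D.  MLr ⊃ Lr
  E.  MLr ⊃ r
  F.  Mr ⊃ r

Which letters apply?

A reflexive relation is serial.
(A) L(r ⊃ q) ⊃ (Lr ⊃ Lq) is the K axiom; it holds on all frames — valid.
(B) Lr ⊃ Mr is axiom D; it is valid on a frame exactly when R is serial. Every such R is serial, so valid.
(C) Lr ⊃ LLr is axiom 4, which corresponds to transitivity. Such an R need not be transitive — not valid.
(D) MLr ⊃ Lr is the dual of axiom 5, which corresponds to the euclidean property. Such an R need not be euclidean — not valid.
(E) MLr ⊃ r (the dual of axiom B) characterises the symmetric frames. Such an R need not be symmetric — not valid.
(F) Mr ⊃ r (the converse of T) corresponds to R being a subset of the identity. Such an R need not be a subset of the identity, so not valid.

A, B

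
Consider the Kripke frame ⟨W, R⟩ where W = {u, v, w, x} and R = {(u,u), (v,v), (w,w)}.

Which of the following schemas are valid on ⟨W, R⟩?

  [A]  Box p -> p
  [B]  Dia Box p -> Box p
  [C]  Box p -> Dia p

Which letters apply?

R is not reflexive: not x R x.
R is euclidean: any two R-successors of the same world are R-related.
R is not serial: x has no R-successor.
(A) Box p -> p is axiom T, which corresponds to reflexivity. R is not reflexive — not valid.
(B) Dia Box p -> Box p (the dual of axiom 5) characterises the euclidean frames. R is euclidean — valid.
(C) Box p -> Dia p is axiom D; it is valid on a frame exactly when R is serial. R is not serial, so not valid.

B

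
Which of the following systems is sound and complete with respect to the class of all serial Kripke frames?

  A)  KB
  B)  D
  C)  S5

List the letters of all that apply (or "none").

B

(A) KB is determined by the class of symmetric frames.
(B) D is determined by exactly this class.
(C) S5 is determined by the class of reflexive, symmetric, and transitive frames.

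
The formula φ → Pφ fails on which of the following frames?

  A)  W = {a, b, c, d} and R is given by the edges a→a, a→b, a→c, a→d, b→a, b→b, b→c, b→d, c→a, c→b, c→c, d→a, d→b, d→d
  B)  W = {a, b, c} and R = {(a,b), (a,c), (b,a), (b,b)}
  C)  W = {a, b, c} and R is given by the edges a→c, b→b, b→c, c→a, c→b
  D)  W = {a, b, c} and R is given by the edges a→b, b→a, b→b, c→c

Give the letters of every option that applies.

The schema φ → Pφ is the dual of axiom T; it is valid on a frame iff R is reflexive.
(A) R is reflexive (each world relates to itself), so the schema is valid here.
(B) R is not reflexive (not a R a), so the schema fails here.
(C) R is not reflexive (not a R a), so the schema fails here.
(D) R is not reflexive (not a R a), so the schema fails here.

B, C, D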